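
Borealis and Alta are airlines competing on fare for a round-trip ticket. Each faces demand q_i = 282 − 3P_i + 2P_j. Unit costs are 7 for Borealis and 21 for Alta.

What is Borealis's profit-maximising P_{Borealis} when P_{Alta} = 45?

Borealis's profit: π = (P_{Borealis} − 7)(282 − 3P_{Borealis} + 2P_{Alta}).
∂π/∂P_{Borealis} = 303 − 6P_{Borealis} + 2P_{Alta} = 0 ⇒ P_{Borealis} = 50.5 + (1/3)P_{Alta}.
At P_{Alta} = 45: P_{Borealis} = 50.5 + (1/3)·45 = 65.5.

65.5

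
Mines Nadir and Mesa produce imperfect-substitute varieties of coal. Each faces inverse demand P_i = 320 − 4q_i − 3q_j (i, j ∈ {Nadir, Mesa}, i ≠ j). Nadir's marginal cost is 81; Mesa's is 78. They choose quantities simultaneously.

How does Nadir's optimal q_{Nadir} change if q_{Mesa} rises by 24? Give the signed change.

Mine Nadir's profit: π = q_{Nadir}(320 − 4q_{Nadir} − 3q_{Mesa}) − 81q_{Nadir}.
∂π/∂q_{Nadir} = 239 − 8q_{Nadir} − 3q_{Mesa} = 0 ⇒ q_{Nadir} = 29.875 − 0.375q_{Mesa}.
The reaction-function slope is −0.375, so a 24-unit rise in q_{Mesa} moves q_{Nadir} by −0.375 × 24 = −9. Nadir's best response falls — the actions are strategic substitutes.

-9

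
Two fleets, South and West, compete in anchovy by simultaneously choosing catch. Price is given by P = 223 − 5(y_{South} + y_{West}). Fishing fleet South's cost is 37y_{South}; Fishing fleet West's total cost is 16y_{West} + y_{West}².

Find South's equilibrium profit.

793.8

Fishing fleet South's profit: π = y_{South}(223 − 5(y_{South} + y_{West})) − 37y_{South}.
∂π/∂y_{South} = 186 − 10y_{South} − 5y_{West} = 0, so y_{South} = 18.6 − 0.5y_{West}.
For West: ∂π/∂y_{West} = 207 − 12y_{West} − 5y_{South} = 0 ⇒ y_{West} = 17.25 − (5/12)y_{South}.
Solving the two reaction functions simultaneously: (1 − (−0.5)(−5/12))y_{South} = 18.6 − 0.5·17.25, so (19/24)y_{South} = 9.975 and y_{South} = 12.6.
Then y_{West} = 17.25 − (5/12)·12.6 = 12.
Price P = 223 − 5·24.6 = 100.
South's profit: (100 − 37)·12.6 = 793.8.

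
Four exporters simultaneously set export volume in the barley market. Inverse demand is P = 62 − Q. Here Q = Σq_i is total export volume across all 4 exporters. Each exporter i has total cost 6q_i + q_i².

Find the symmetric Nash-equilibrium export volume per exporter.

A representative exporter's profit is π_i = q_i(62 − Q) − 6q_i − q_i², with Q = q_i + Σ_{j≠i} q_j.
First-order condition: 56 − 4q_i − Σ_{j≠i} q_j = 0.
With identical exporters, set every q_j = q: then 56 − 4q − 3q = 0, i.e. q = 56/7 = 8.

8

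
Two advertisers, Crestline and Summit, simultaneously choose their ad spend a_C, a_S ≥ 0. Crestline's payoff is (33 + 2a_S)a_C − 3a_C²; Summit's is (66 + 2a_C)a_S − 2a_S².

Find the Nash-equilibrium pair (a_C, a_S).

13.2, 23.1

Expanding Crestline's payoff: 33a_C + 2a_Sa_C − 3a_C².
∂π/∂a_C = 33 + 2a_S − 6a_C = 0, so a_C = 5.5 + (1/3)a_S.
Likewise for Summit: a_S = 16.5 + 0.5a_C.
Plugging a_S into Crestline's best response: a_C = 5.5 + (1/3)(16.5 + 0.5a_C) ⇒ (5/6)a_C = 11, so a_C = 13.2.
Then a_S = 16.5 + 0.5·13.2 = 23.1.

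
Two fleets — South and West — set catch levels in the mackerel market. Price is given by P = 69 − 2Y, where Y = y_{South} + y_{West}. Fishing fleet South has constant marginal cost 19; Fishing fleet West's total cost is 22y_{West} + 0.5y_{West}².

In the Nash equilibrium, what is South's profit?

Fishing fleet South's profit: π = y_{South}(69 − 2(y_{South} + y_{West})) − 19y_{South}.
∂π/∂y_{South} = 50 − 4y_{South} − 2y_{West} = 0, so y_{South} = 12.5 − 0.5y_{West}.
For West: ∂π/∂y_{West} = 47 − 5y_{West} − 2y_{South} = 0 ⇒ y_{West} = 9.4 − 0.4y_{South}.
Substituting the second reaction function into the first: y_{South} = 12.5 − 0.5(9.4 − 0.4y_{South}), which gives 0.8y_{South} = 7.8 ⇒ y_{South} = 9.75.
Then y_{West} = 9.4 − 0.4·9.75 = 5.5.
Price P = 69 − 2·15.25 = 38.5.
South's profit: (38.5 − 19)·9.75 = 190.125.

190.125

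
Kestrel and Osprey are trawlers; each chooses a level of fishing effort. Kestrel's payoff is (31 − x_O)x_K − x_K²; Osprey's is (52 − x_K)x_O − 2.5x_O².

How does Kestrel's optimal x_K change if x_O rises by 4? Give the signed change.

-2

Expanding Kestrel's payoff: 31x_K − x_Ox_K − x_K².
∂π/∂x_K = 31 − x_O − 2x_K = 0, so x_K = 15.5 − 0.5x_O.
The reaction-function slope is −0.5, so a 4-unit rise in x_O moves x_K by −0.5 × 4 = −2. Kestrel's best response falls — the actions are strategic substitutes.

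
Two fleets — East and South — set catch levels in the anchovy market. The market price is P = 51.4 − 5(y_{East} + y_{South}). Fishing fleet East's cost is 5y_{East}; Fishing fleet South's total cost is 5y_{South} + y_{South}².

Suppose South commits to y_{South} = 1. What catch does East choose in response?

4.14

Fishing fleet East's profit: π = y_{East}(51.4 − 5(y_{East} + y_{South})) − 5y_{East}.
∂π/∂y_{East} = 46.4 − 10y_{East} − 5y_{South} = 0, so y_{East} = 4.64 − 0.5y_{South}.
At y_{South} = 1: y_{East} = 4.64 − 0.5·1 = 4.14.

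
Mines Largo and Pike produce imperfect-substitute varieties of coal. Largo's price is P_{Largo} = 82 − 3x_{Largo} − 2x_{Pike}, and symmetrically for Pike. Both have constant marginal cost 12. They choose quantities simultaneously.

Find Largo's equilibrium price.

Mine Largo's profit: π = x_{Largo}(82 − 3x_{Largo} − 2x_{Pike}) − 12x_{Largo}.
∂π/∂x_{Largo} = 70 − 6x_{Largo} − 2x_{Pike} = 0 ⇒ x_{Largo} = 35/3 − (1/3)x_{Pike}.
By symmetry x_{Pike} = x_{Largo}; substituting into the reaction function, (4/3)x_{Largo} = 35/3 and x_{Largo} = 8.75.
P_{Largo} = 82 − 3·8.75 − 2·8.75 = 38.25.

38.25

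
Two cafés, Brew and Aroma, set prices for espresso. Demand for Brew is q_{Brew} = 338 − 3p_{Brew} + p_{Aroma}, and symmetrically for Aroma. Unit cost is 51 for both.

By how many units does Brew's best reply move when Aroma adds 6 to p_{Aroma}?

1

Brew's profit: π = (p_{Brew} − 51)(338 − 3p_{Brew} + p_{Aroma}).
∂π/∂p_{Brew} = 491 − 6p_{Brew} + p_{Aroma} = 0 ⇒ p_{Brew} = 491/6 + (1/6)p_{Aroma}.
The reaction-function slope is 1/6, so a 6-unit rise in p_{Aroma} moves p_{Brew} by 1/6 × 6 = 1. Brew's best response rises — the actions are strategic complements.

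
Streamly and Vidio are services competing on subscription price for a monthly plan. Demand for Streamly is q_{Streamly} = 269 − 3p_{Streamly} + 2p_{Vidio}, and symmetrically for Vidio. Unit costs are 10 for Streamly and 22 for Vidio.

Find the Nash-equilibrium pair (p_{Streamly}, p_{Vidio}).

77, 81.5

Streamly's profit: π = (p_{Streamly} − 10)(269 − 3p_{Streamly} + 2p_{Vidio}).
∂π/∂p_{Streamly} = 299 − 6p_{Streamly} + 2p_{Vidio} = 0 ⇒ p_{Streamly} = 299/6 + (1/3)p_{Vidio}.
Similarly p_{Vidio} = 335/6 + (1/3)p_{Streamly}.
Solving the two reaction functions simultaneously: (1 − (1/3)(1/3))p_{Streamly} = 299/6 + (1/3)·(335/6), so (8/9)p_{Streamly} = 616/9 and p_{Streamly} = 77.
Then p_{Vidio} = 335/6 + (1/3)·77 = 81.5.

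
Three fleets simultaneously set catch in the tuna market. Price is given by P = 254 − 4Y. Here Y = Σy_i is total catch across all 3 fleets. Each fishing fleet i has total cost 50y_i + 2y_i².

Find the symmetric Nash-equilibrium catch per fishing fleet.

A representative fishing fleet's profit is π_i = y_i(254 − 4Y) − 50y_i − 2y_i², with Y = y_i + Σ_{j≠i} y_j.
First-order condition: 204 − 12y_i − 4Σ_{j≠i} y_j = 0.
Imposing symmetry (y_j = y for all j) turns Σ_{j≠i} y_j into 2y, so 204 = 20y and y = 10.2.

10.2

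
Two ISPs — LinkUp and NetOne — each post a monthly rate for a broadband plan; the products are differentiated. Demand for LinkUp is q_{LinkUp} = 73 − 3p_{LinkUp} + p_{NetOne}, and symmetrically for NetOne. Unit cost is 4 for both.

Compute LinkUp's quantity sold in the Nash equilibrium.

LinkUp's profit: π = (p_{LinkUp} − 4)(73 − 3p_{LinkUp} + p_{NetOne}).
∂π/∂p_{LinkUp} = 85 − 6p_{LinkUp} + p_{NetOne} = 0 ⇒ p_{LinkUp} = 85/6 + (1/6)p_{NetOne}.
The game is symmetric, so in equilibrium p_{NetOne} = p_{LinkUp}: the reaction function gives (5/6)p_{LinkUp} = 85/6, hence p_{LinkUp} = 17.
q_{LinkUp} = 73 − 3·17 + 17 = 39.

39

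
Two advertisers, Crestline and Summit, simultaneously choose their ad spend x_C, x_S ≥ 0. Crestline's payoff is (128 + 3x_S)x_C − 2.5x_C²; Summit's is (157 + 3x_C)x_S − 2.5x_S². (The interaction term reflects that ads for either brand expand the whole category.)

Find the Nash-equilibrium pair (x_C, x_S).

69.4375, 73.0625

Expanding Crestline's payoff: 128x_C + 3x_Sx_C − 2.5x_C².
∂π/∂x_C = 128 + 3x_S − 5x_C = 0, so x_C = 25.6 + 0.6x_S.
Likewise for Summit: x_S = 31.4 + 0.6x_C.
Substituting the second reaction function into the first: x_C = 25.6 + 0.6(31.4 + 0.6x_C), which gives 0.64x_C = 44.44 ⇒ x_C = 69.4375.
Then x_S = 31.4 + 0.6·69.4375 = 73.0625.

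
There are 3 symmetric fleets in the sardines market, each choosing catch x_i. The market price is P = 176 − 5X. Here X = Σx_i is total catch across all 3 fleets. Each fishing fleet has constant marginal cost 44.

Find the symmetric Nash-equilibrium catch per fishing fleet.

A representative fishing fleet's profit is π_i = x_i(176 − 5X) − 44x_i, with X = x_i + Σ_{j≠i} x_j.
First-order condition: 132 − 10x_i − 5Σ_{j≠i} x_j = 0.
With identical fishing fleets, set every x_j = x: then 132 − 10x − 10x = 0, i.e. x = 132/20 = 6.6.

6.6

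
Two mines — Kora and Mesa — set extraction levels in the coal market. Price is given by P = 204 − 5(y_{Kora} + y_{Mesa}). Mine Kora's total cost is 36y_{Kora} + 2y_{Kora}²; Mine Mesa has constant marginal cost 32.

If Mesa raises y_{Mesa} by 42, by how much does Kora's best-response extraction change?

Mine Kora's profit: π = y_{Kora}(204 − 5(y_{Kora} + y_{Mesa})) − 36y_{Kora} − 2y_{Kora}².
∂π/∂y_{Kora} = 168 − 14y_{Kora} − 5y_{Mesa} = 0, so y_{Kora} = 12 − (5/14)y_{Mesa}.
The reaction-function slope is −5/14, so a 42-unit rise in y_{Mesa} moves y_{Kora} by −5/14 × 42 = −15. Kora's best response falls — the actions are strategic substitutes.

-15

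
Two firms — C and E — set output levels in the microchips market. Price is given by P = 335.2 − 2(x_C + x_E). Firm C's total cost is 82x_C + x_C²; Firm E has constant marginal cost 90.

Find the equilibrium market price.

186.48

Firm C's profit: π = x_C(335.2 − 2(x_C + x_E)) − 82x_C − x_C².
∂π/∂x_C = 253.2 − 6x_C − 2x_E = 0, so x_C = 42.2 − (1/3)x_E.
For E: ∂π/∂x_E = 245.2 − 4x_E − 2x_C = 0 ⇒ x_E = 61.3 − 0.5x_C.
Plugging x_E into C's best response: x_C = 42.2 − (1/3)(61.3 − 0.5x_C) ⇒ (5/6)x_C = 653/30, so x_C = 26.12.
Then x_E = 61.3 − 0.5·26.12 = 48.24.
Equilibrium price: P = 335.2 − 2·74.36 = 186.48.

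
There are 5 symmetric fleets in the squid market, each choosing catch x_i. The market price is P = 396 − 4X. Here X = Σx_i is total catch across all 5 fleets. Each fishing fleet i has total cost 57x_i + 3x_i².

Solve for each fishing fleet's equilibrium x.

11.3

A representative fishing fleet's profit is π_i = x_i(396 − 4X) − 57x_i − 3x_i², with X = x_i + Σ_{j≠i} x_j.
First-order condition: 339 − 14x_i − 4Σ_{j≠i} x_j = 0.
With identical fishing fleets, set every x_j = x: then 339 − 14x − 16x = 0, i.e. x = 339/30 = 11.3.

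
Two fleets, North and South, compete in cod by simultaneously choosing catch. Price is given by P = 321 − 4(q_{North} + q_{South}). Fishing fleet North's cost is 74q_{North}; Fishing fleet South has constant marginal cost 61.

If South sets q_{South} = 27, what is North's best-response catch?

Fishing fleet North's profit: π = q_{North}(321 − 4(q_{North} + q_{South})) − 74q_{North}.
∂π/∂q_{North} = 247 − 8q_{North} − 4q_{South} = 0, so q_{North} = 30.875 − 0.5q_{South}.
At q_{South} = 27: q_{North} = 30.875 − 0.5·27 = 17.375.

17.375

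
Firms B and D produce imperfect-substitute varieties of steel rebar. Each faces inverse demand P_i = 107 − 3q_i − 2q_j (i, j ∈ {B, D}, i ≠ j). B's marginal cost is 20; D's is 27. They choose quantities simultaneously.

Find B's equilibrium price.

53.9375

Firm B's profit: π = q_B(107 − 3q_B − 2q_D) − 20q_B.
∂π/∂q_B = 87 − 6q_B − 2q_D = 0 ⇒ q_B = 14.5 − (1/3)q_D.
Similarly q_D = 40/3 − (1/3)q_B.
Plugging q_D into B's best response: q_B = 14.5 − (1/3)(40/3 − (1/3)q_B) ⇒ (8/9)q_B = 181/18, so q_B = 11.3125.
Then q_D = 40/3 − (1/3)·11.3125 = 9.5625.
P_B = 107 − 3·11.3125 − 2·9.5625 = 53.9375.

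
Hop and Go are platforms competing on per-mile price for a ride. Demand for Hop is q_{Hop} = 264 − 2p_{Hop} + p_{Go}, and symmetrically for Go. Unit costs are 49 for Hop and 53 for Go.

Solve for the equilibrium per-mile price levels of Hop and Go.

Hop's profit: π = (p_{Hop} − 49)(264 − 2p_{Hop} + p_{Go}).
∂π/∂p_{Hop} = 362 − 4p_{Hop} + p_{Go} = 0 ⇒ p_{Hop} = 90.5 + 0.25p_{Go}.
Similarly p_{Go} = 92.5 + 0.25p_{Hop}.
Substituting the second reaction function into the first: p_{Hop} = 90.5 + 0.25(92.5 + 0.25p_{Hop}), which gives 0.9375p_{Hop} = 113.625 ⇒ p_{Hop} = 121.2.
Then p_{Go} = 92.5 + 0.25·121.2 = 122.8.

121.2, 122.8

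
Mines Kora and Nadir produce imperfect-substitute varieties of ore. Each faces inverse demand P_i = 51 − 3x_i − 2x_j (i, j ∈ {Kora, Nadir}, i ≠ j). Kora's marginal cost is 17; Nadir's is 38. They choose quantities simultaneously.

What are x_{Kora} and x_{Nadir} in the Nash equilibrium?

5.5625, 0.3125

Mine Kora's profit: π = x_{Kora}(51 − 3x_{Kora} − 2x_{Nadir}) − 17x_{Kora}.
∂π/∂x_{Kora} = 34 − 6x_{Kora} − 2x_{Nadir} = 0 ⇒ x_{Kora} = 17/3 − (1/3)x_{Nadir}.
Similarly x_{Nadir} = 13/6 − (1/3)x_{Kora}.
Substituting the second reaction function into the first: x_{Kora} = 17/3 − (1/3)(13/6 − (1/3)x_{Kora}), which gives (8/9)x_{Kora} = 89/18 ⇒ x_{Kora} = 5.5625.
Then x_{Nadir} = 13/6 − (1/3)·5.5625 = 0.3125.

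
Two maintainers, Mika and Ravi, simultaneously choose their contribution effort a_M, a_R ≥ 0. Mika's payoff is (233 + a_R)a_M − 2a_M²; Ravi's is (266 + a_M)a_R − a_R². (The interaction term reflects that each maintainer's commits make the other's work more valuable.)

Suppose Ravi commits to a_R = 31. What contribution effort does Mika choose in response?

Expanding Mika's payoff: 233a_M + a_Ra_M − 2a_M².
∂π/∂a_M = 233 + a_R − 4a_M = 0, so a_M = 58.25 + 0.25a_R.
At a_R = 31: a_M = 58.25 + 0.25·31 = 66.

66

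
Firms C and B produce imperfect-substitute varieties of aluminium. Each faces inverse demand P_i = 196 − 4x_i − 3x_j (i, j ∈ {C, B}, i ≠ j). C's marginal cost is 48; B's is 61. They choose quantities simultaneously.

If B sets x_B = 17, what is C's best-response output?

Firm C's profit: π = x_C(196 − 4x_C − 3x_B) − 48x_C.
∂π/∂x_C = 148 − 8x_C − 3x_B = 0 ⇒ x_C = 18.5 − 0.375x_B.
At x_B = 17: x_C = 18.5 − 0.375·17 = 12.125.

12.125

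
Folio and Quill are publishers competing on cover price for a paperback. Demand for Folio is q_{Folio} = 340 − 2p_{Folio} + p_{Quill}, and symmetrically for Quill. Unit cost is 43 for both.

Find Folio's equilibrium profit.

Folio's profit: π = (p_{Folio} − 43)(340 − 2p_{Folio} + p_{Quill}).
∂π/∂p_{Folio} = 426 − 4p_{Folio} + p_{Quill} = 0 ⇒ p_{Folio} = 106.5 + 0.25p_{Quill}.
By symmetry p_{Quill} = p_{Folio}; substituting into the reaction function, 0.75p_{Folio} = 106.5 and p_{Folio} = 142.
q_{Folio} = 340 − 2·142 + 142 = 198.
Profit = (142 − 43)·198 = 19602.

19602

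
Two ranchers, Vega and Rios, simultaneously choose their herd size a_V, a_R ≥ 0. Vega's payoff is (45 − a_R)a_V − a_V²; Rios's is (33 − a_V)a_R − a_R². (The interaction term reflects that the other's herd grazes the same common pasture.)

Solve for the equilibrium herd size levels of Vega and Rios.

19, 7

Expanding Vega's payoff: 45a_V − a_Ra_V − a_V².
∂π/∂a_V = 45 − a_R − 2a_V = 0, so a_V = 22.5 − 0.5a_R.
Likewise for Rios: a_R = 16.5 − 0.5a_V.
Solving the two reaction functions simultaneously: (1 − (−0.5)(−0.5))a_V = 22.5 − 0.5·16.5, so 0.75a_V = 14.25 and a_V = 19.
Then a_R = 16.5 − 0.5·19 = 7.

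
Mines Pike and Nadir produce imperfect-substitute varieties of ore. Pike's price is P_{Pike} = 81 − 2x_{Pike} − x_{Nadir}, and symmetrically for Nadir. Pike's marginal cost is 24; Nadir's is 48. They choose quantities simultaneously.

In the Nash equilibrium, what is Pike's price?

50

Mine Pike's profit: π = x_{Pike}(81 − 2x_{Pike} − x_{Nadir}) − 24x_{Pike}.
∂π/∂x_{Pike} = 57 − 4x_{Pike} − x_{Nadir} = 0 ⇒ x_{Pike} = 14.25 − 0.25x_{Nadir}.
Similarly x_{Nadir} = 8.25 − 0.25x_{Pike}.
Substituting the second reaction function into the first: x_{Pike} = 14.25 − 0.25(8.25 − 0.25x_{Pike}), which gives 0.9375x_{Pike} = 12.1875 ⇒ x_{Pike} = 13.
Then x_{Nadir} = 8.25 − 0.25·13 = 5.
P_{Pike} = 81 − 2·13 − 5 = 50.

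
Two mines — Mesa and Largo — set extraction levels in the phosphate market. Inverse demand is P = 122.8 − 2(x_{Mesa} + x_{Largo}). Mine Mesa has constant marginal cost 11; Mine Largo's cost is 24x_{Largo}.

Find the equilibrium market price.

52.6

Mine Mesa's profit: π = x_{Mesa}(122.8 − 2(x_{Mesa} + x_{Largo})) − 11x_{Mesa}.
∂π/∂x_{Mesa} = 111.8 − 4x_{Mesa} − 2x_{Largo} = 0, so x_{Mesa} = 27.95 − 0.5x_{Largo}.
By the same steps for Largo: x_{Largo} = 24.7 − 0.5x_{Mesa}.
Plugging x_{Largo} into Mesa's best response: x_{Mesa} = 27.95 − 0.5(24.7 − 0.5x_{Mesa}) ⇒ 0.75x_{Mesa} = 15.6, so x_{Mesa} = 20.8.
Then x_{Largo} = 24.7 − 0.5·20.8 = 14.3.
Equilibrium price: P = 122.8 − 2·35.1 = 52.6.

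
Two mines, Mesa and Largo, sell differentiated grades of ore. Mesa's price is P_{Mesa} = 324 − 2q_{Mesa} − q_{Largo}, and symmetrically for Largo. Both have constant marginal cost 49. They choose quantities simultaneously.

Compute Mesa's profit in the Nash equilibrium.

Mine Mesa's profit: π = q_{Mesa}(324 − 2q_{Mesa} − q_{Largo}) − 49q_{Mesa}.
∂π/∂q_{Mesa} = 275 − 4q_{Mesa} − q_{Largo} = 0 ⇒ q_{Mesa} = 68.75 − 0.25q_{Largo}.
Setting q_{Mesa} = q_{Largo} in the reaction function: q_{Mesa} = 68.75 − 0.25q_{Mesa}, so q_{Mesa} = 68.75 / 1.25 = 55.
P_{Mesa} = 324 − 2·55 − 55 = 159.
Profit = (159 − 49)·55 = 6050.

6050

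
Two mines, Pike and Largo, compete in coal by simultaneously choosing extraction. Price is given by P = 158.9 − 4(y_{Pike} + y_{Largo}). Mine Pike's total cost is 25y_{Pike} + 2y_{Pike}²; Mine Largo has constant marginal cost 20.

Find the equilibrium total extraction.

Mine Pike's profit: π = y_{Pike}(158.9 − 4(y_{Pike} + y_{Largo})) − 25y_{Pike} − 2y_{Pike}².
∂π/∂y_{Pike} = 133.9 − 12y_{Pike} − 4y_{Largo} = 0, so y_{Pike} = 1339/120 − (1/3)y_{Largo}.
For Largo: ∂π/∂y_{Largo} = 138.9 − 8y_{Largo} − 4y_{Pike} = 0 ⇒ y_{Largo} = 17.3625 − 0.5y_{Pike}.
Plugging y_{Largo} into Pike's best response: y_{Pike} = 1339/120 − (1/3)(17.3625 − 0.5y_{Pike}) ⇒ (5/6)y_{Pike} = 1289/240, so y_{Pike} = 6.445.
Then y_{Largo} = 17.3625 − 0.5·6.445 = 14.14.
Total extraction: 6.445 + 14.14 = 20.585.

20.585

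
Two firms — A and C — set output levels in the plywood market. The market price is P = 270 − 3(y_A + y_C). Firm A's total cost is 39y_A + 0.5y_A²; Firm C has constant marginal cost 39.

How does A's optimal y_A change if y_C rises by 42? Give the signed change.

-18

Firm A's profit: π = y_A(270 − 3(y_A + y_C)) − 39y_A − 0.5y_A².
∂π/∂y_A = 231 − 7y_A − 3y_C = 0, so y_A = 33 − (3/7)y_C.
The reaction-function slope is −3/7, so a 42-unit rise in y_C moves y_A by −3/7 × 42 = −18. A's best response falls — the actions are strategic substitutes.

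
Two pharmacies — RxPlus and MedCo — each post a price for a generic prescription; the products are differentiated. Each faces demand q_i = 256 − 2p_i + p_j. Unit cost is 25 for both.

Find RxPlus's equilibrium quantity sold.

RxPlus's profit: π = (p_{RxPlus} − 25)(256 − 2p_{RxPlus} + p_{MedCo}).
∂π/∂p_{RxPlus} = 306 − 4p_{RxPlus} + p_{MedCo} = 0 ⇒ p_{RxPlus} = 76.5 + 0.25p_{MedCo}.
By symmetry p_{MedCo} = p_{RxPlus}; substituting into the reaction function, 0.75p_{RxPlus} = 76.5 and p_{RxPlus} = 102.
q_{RxPlus} = 256 − 2·102 + 102 = 154.

154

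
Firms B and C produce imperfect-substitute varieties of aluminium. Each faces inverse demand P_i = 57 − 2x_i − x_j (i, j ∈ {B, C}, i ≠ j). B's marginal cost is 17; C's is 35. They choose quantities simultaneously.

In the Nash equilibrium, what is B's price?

35.4

Firm B's profit: π = x_B(57 − 2x_B − x_C) − 17x_B.
∂π/∂x_B = 40 − 4x_B − x_C = 0 ⇒ x_B = 10 − 0.25x_C.
Similarly x_C = 5.5 − 0.25x_B.
Plugging x_C into B's best response: x_B = 10 − 0.25(5.5 − 0.25x_B) ⇒ 0.9375x_B = 8.625, so x_B = 9.2.
Then x_C = 5.5 − 0.25·9.2 = 3.2.
P_B = 57 − 2·9.2 − 3.2 = 35.4.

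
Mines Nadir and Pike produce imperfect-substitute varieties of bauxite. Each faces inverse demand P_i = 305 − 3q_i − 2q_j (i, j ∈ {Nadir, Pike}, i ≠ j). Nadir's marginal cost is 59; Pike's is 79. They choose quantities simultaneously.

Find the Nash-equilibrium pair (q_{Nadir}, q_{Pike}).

32, 27

Mine Nadir's profit: π = q_{Nadir}(305 − 3q_{Nadir} − 2q_{Pike}) − 59q_{Nadir}.
∂π/∂q_{Nadir} = 246 − 6q_{Nadir} − 2q_{Pike} = 0 ⇒ q_{Nadir} = 41 − (1/3)q_{Pike}.
Similarly q_{Pike} = 113/3 − (1/3)q_{Nadir}.
Plugging q_{Pike} into Nadir's best response: q_{Nadir} = 41 − (1/3)(113/3 − (1/3)q_{Nadir}) ⇒ (8/9)q_{Nadir} = 256/9, so q_{Nadir} = 32.
Then q_{Pike} = 113/3 − (1/3)·32 = 27.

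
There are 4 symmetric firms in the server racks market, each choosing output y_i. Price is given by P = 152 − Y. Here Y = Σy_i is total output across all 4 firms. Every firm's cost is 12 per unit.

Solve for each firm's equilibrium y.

28

A representative firm's profit is π_i = y_i(152 − Y) − 12y_i, with Y = y_i + Σ_{j≠i} y_j.
First-order condition: 140 − 2y_i − Σ_{j≠i} y_j = 0.
With identical firms, set every y_j = y: then 140 − 2y − 3y = 0, i.e. y = 140/5 = 28.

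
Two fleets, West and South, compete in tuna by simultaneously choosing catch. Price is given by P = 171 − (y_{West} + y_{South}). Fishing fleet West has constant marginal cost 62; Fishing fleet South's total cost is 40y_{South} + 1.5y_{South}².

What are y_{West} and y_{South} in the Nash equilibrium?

46, 17

Fishing fleet West's profit: π = y_{West}(171 − (y_{West} + y_{South})) − 62y_{West}.
∂π/∂y_{West} = 109 − 2y_{West} − y_{South} = 0, so y_{West} = 54.5 − 0.5y_{South}.
For South: ∂π/∂y_{South} = 131 − 5y_{South} − y_{West} = 0 ⇒ y_{South} = 26.2 − 0.2y_{West}.
Substituting the second reaction function into the first: y_{West} = 54.5 − 0.5(26.2 − 0.2y_{West}), which gives 0.9y_{West} = 41.4 ⇒ y_{West} = 46.
Then y_{South} = 26.2 − 0.2·46 = 17.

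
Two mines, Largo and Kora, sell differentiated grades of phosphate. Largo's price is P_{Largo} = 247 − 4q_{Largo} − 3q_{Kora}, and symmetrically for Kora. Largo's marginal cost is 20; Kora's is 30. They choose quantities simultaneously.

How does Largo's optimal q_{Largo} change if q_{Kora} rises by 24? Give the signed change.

Mine Largo's profit: π = q_{Largo}(247 − 4q_{Largo} − 3q_{Kora}) − 20q_{Largo}.
∂π/∂q_{Largo} = 227 − 8q_{Largo} − 3q_{Kora} = 0 ⇒ q_{Largo} = 28.375 − 0.375q_{Kora}.
The reaction-function slope is −0.375, so a 24-unit rise in q_{Kora} moves q_{Largo} by −0.375 × 24 = −9. Largo's best response falls — the actions are strategic substitutes.

-9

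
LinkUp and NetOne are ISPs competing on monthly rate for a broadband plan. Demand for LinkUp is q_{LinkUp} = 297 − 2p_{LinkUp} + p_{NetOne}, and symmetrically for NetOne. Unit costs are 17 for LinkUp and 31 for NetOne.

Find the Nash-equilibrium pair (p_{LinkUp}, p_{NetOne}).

LinkUp's profit: π = (p_{LinkUp} − 17)(297 − 2p_{LinkUp} + p_{NetOne}).
∂π/∂p_{LinkUp} = 331 − 4p_{LinkUp} + p_{NetOne} = 0 ⇒ p_{LinkUp} = 82.75 + 0.25p_{NetOne}.
Similarly p_{NetOne} = 89.75 + 0.25p_{LinkUp}.
Plugging p_{NetOne} into LinkUp's best response: p_{LinkUp} = 82.75 + 0.25(89.75 + 0.25p_{LinkUp}) ⇒ 0.9375p_{LinkUp} = 105.1875, so p_{LinkUp} = 112.2.
Then p_{NetOne} = 89.75 + 0.25·112.2 = 117.8.

112.2, 117.8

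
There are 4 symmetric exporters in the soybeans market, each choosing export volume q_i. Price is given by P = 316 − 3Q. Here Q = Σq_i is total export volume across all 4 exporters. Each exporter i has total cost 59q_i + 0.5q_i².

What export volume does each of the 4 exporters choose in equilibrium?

16.0625

A representative exporter's profit is π_i = q_i(316 − 3Q) − 59q_i − 0.5q_i², with Q = q_i + Σ_{j≠i} q_j.
First-order condition: 257 − 7q_i − 3Σ_{j≠i} q_j = 0.
Imposing symmetry (q_j = q for all j) turns Σ_{j≠i} q_j into 3q, so 257 = 16q and q = 16.0625.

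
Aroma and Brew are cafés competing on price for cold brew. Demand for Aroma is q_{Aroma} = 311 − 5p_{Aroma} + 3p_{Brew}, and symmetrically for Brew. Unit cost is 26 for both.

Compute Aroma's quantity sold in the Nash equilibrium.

185

Aroma's profit: π = (p_{Aroma} − 26)(311 − 5p_{Aroma} + 3p_{Brew}).
∂π/∂p_{Aroma} = 441 − 10p_{Aroma} + 3p_{Brew} = 0 ⇒ p_{Aroma} = 44.1 + 0.3p_{Brew}.
By symmetry p_{Brew} = p_{Aroma}; substituting into the reaction function, 0.7p_{Aroma} = 44.1 and p_{Aroma} = 63.
q_{Aroma} = 311 − 5·63 + 3·63 = 185.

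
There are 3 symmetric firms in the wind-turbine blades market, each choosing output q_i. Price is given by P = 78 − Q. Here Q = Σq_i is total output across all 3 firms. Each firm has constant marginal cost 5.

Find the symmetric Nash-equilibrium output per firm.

18.25

A representative firm's profit is π_i = q_i(78 − Q) − 5q_i, with Q = q_i + Σ_{j≠i} q_j.
First-order condition: 73 − 2q_i − Σ_{j≠i} q_j = 0.
Imposing symmetry (q_j = q for all j) turns Σ_{j≠i} q_j into 2q, so 73 = 4q and q = 18.25.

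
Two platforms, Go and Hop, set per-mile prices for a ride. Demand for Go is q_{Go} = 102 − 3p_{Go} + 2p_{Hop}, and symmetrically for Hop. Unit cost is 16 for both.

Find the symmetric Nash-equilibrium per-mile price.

Go's profit: π = (p_{Go} − 16)(102 − 3p_{Go} + 2p_{Hop}).
∂π/∂p_{Go} = 150 − 6p_{Go} + 2p_{Hop} = 0 ⇒ p_{Go} = 25 + (1/3)p_{Hop}.
The game is symmetric, so in equilibrium p_{Hop} = p_{Go}: the reaction function gives (2/3)p_{Go} = 25, hence p_{Go} = 37.5.

37.5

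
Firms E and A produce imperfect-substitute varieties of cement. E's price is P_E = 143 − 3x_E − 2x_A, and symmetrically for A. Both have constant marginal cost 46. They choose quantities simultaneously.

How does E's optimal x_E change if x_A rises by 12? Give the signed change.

-4

Firm E's profit: π = x_E(143 − 3x_E − 2x_A) − 46x_E.
∂π/∂x_E = 97 − 6x_E − 2x_A = 0 ⇒ x_E = 97/6 − (1/3)x_A.
The reaction-function slope is −1/3, so a 12-unit rise in x_A moves x_E by −1/3 × 12 = −4. E's best response falls — the actions are strategic substitutes.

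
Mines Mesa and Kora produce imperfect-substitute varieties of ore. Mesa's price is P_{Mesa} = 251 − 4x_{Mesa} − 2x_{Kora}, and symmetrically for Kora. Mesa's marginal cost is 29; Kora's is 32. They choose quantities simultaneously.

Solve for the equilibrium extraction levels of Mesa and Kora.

Mine Mesa's profit: π = x_{Mesa}(251 − 4x_{Mesa} − 2x_{Kora}) − 29x_{Mesa}.
∂π/∂x_{Mesa} = 222 − 8x_{Mesa} − 2x_{Kora} = 0 ⇒ x_{Mesa} = 27.75 − 0.25x_{Kora}.
Similarly x_{Kora} = 27.375 − 0.25x_{Mesa}.
Substituting the second reaction function into the first: x_{Mesa} = 27.75 − 0.25(27.375 − 0.25x_{Mesa}), which gives 0.9375x_{Mesa} = 669/32 ⇒ x_{Mesa} = 22.3.
Then x_{Kora} = 27.375 − 0.25·22.3 = 21.8.

22.3, 21.8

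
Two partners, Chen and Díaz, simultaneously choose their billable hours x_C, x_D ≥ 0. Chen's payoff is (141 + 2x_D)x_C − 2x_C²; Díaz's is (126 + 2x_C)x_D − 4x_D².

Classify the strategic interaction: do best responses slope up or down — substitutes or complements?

strategic complements

Expanding Chen's payoff: 141x_C + 2x_Dx_C − 2x_C².
∂π/∂x_C = 141 + 2x_D − 4x_C = 0, so x_C = 35.25 + 0.5x_D.
The best-response slope dx_C/dx_D = 0.5 > 0: the reaction function is upward-sloping, so the choices are strategic complements.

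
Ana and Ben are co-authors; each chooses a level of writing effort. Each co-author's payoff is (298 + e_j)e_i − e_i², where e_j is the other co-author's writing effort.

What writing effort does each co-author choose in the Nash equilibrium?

Ana's payoff is (298 + e_B)e_A − e_A².
∂π/∂e_A = 298 + e_B − 2e_A = 0, so e_A = 149 + 0.5e_B.
Setting e_A = e_B in the reaction function: e_A = 149 + 0.5e_A, so e_A = 149 / 0.5 = 298.

298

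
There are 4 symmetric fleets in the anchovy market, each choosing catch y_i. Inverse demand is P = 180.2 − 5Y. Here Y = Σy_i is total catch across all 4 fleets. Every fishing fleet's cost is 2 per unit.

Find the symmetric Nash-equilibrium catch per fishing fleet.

7.128

A representative fishing fleet's profit is π_i = y_i(180.2 − 5Y) − 2y_i, with Y = y_i + Σ_{j≠i} y_j.
First-order condition: 178.2 − 10y_i − 5Σ_{j≠i} y_j = 0.
Imposing symmetry (y_j = y for all j) turns Σ_{j≠i} y_j into 3y, so 178.2 = 25y and y = 7.128.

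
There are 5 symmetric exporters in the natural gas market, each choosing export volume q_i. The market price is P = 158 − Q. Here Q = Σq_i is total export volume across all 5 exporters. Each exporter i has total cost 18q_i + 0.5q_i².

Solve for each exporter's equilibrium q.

20

A representative exporter's profit is π_i = q_i(158 − Q) − 18q_i − 0.5q_i², with Q = q_i + Σ_{j≠i} q_j.
First-order condition: 140 − 3q_i − Σ_{j≠i} q_j = 0.
Imposing symmetry (q_j = q for all j) turns Σ_{j≠i} q_j into 4q, so 140 = 7q and q = 20.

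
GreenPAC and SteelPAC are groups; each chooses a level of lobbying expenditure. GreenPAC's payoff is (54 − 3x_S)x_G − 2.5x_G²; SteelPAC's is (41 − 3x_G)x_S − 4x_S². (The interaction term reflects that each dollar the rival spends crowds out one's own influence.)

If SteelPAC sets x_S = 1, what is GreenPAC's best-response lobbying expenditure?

10.2

Expanding GreenPAC's payoff: 54x_G − 3x_Sx_G − 2.5x_G².
∂π/∂x_G = 54 − 3x_S − 5x_G = 0, so x_G = 10.8 − 0.6x_S.
At x_S = 1: x_G = 10.8 − 0.6·1 = 10.2.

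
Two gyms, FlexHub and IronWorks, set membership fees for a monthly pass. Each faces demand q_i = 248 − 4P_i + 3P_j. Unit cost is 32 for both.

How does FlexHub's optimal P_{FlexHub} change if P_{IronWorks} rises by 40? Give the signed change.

FlexHub's profit: π = (P_{FlexHub} − 32)(248 − 4P_{FlexHub} + 3P_{IronWorks}).
∂π/∂P_{FlexHub} = 376 − 8P_{FlexHub} + 3P_{IronWorks} = 0 ⇒ P_{FlexHub} = 47 + 0.375P_{IronWorks}.
The reaction-function slope is 0.375, so a 40-unit rise in P_{IronWorks} moves P_{FlexHub} by 0.375 × 40 = 15. FlexHub's best response rises — the actions are strategic complements.

15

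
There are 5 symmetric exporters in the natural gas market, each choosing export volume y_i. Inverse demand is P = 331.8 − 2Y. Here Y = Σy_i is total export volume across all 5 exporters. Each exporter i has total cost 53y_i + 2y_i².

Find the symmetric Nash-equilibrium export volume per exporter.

A representative exporter's profit is π_i = y_i(331.8 − 2Y) − 53y_i − 2y_i², with Y = y_i + Σ_{j≠i} y_j.
First-order condition: 278.8 − 8y_i − 2Σ_{j≠i} y_j = 0.
In a symmetric equilibrium every exporter chooses the same y, so Σ_{j≠i} y_j = 4y. The condition becomes 278.8 − 16y = 0, giving y = 278.8/16 = 17.425.

17.425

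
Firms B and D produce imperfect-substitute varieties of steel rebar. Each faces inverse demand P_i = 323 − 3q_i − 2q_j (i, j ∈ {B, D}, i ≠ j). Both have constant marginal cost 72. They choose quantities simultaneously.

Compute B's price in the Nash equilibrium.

Firm B's profit: π = q_B(323 − 3q_B − 2q_D) − 72q_B.
∂π/∂q_B = 251 − 6q_B − 2q_D = 0 ⇒ q_B = 251/6 − (1/3)q_D.
By symmetry q_D = q_B; substituting into the reaction function, (4/3)q_B = 251/6 and q_B = 31.375.
P_B = 323 − 3·31.375 − 2·31.375 = 166.125.

166.125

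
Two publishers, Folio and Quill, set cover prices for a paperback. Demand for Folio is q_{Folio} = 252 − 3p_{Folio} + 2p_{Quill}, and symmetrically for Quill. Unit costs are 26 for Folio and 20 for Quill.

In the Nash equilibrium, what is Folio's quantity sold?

166.125

Folio's profit: π = (p_{Folio} − 26)(252 − 3p_{Folio} + 2p_{Quill}).
∂π/∂p_{Folio} = 330 − 6p_{Folio} + 2p_{Quill} = 0 ⇒ p_{Folio} = 55 + (1/3)p_{Quill}.
Similarly p_{Quill} = 52 + (1/3)p_{Folio}.
Plugging p_{Quill} into Folio's best response: p_{Folio} = 55 + (1/3)(52 + (1/3)p_{Folio}) ⇒ (8/9)p_{Folio} = 217/3, so p_{Folio} = 81.375.
Then p_{Quill} = 52 + (1/3)·81.375 = 79.125.
q_{Folio} = 252 − 3·81.375 + 2·79.125 = 166.125.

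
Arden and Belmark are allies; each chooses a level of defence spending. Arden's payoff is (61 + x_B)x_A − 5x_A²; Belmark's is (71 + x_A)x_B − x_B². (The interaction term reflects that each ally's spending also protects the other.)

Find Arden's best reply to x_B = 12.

7.3

Expanding Arden's payoff: 61x_A + x_Bx_A − 5x_A².
∂π/∂x_A = 61 + x_B − 10x_A = 0, so x_A = 6.1 + 0.1x_B.
At x_B = 12: x_A = 6.1 + 0.1·12 = 7.3.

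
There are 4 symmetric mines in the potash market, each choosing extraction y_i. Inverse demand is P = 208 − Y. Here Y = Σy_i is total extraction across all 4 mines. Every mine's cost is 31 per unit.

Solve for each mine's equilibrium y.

35.4

A representative mine's profit is π_i = y_i(208 − Y) − 31y_i, with Y = y_i + Σ_{j≠i} y_j.
First-order condition: 177 − 2y_i − Σ_{j≠i} y_j = 0.
Imposing symmetry (y_j = y for all j) turns Σ_{j≠i} y_j into 3y, so 177 = 5y and y = 35.4.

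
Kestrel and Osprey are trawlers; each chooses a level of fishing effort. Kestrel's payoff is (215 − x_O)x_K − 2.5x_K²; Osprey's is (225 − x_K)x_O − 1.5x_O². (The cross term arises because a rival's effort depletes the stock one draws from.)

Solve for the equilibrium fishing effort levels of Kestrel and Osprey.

30, 65

Expanding Kestrel's payoff: 215x_K − x_Ox_K − 2.5x_K².
∂π/∂x_K = 215 − x_O − 5x_K = 0, so x_K = 43 − 0.2x_O.
Likewise for Osprey: x_O = 75 − (1/3)x_K.
Plugging x_O into Kestrel's best response: x_K = 43 − 0.2(75 − (1/3)x_K) ⇒ (14/15)x_K = 28, so x_K = 30.
Then x_O = 75 − (1/3)·30 = 65.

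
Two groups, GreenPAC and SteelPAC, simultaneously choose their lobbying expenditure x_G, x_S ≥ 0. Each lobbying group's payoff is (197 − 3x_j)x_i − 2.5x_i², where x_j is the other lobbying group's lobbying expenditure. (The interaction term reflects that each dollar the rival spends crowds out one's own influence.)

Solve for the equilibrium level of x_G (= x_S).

24.625

GreenPAC's payoff is (197 − 3x_S)x_G − 2.5x_G².
∂π/∂x_G = 197 − 3x_S − 5x_G = 0, so x_G = 39.4 − 0.6x_S.
Setting x_G = x_S in the reaction function: x_G = 39.4 − 0.6x_G, so x_G = 39.4 / 1.6 = 24.625.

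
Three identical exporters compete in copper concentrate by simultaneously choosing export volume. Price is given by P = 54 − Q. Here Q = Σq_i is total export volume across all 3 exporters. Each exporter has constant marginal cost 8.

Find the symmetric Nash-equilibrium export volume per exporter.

A representative exporter's profit is π_i = q_i(54 − Q) − 8q_i, with Q = q_i + Σ_{j≠i} q_j.
First-order condition: 46 − 2q_i − Σ_{j≠i} q_j = 0.
Imposing symmetry (q_j = q for all j) turns Σ_{j≠i} q_j into 2q, so 46 = 4q and q = 11.5.

11.5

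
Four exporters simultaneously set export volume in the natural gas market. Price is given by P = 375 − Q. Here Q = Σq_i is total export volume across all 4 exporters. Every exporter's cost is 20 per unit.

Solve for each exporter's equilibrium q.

A representative exporter's profit is π_i = q_i(375 − Q) − 20q_i, with Q = q_i + Σ_{j≠i} q_j.
First-order condition: 355 − 2q_i − Σ_{j≠i} q_j = 0.
Imposing symmetry (q_j = q for all j) turns Σ_{j≠i} q_j into 3q, so 355 = 5q and q = 71.

71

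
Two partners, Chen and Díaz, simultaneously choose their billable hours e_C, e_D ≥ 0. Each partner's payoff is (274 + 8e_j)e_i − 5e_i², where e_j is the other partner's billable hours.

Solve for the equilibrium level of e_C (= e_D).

Chen's payoff is (274 + 8e_D)e_C − 5e_C².
∂π/∂e_C = 274 + 8e_D − 10e_C = 0, so e_C = 27.4 + 0.8e_D.
By symmetry e_D = e_C; substituting into the reaction function, 0.2e_C = 27.4 and e_C = 137.

137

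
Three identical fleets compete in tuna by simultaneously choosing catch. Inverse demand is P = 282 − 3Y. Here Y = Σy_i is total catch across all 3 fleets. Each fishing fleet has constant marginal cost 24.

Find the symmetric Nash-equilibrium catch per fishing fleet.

A representative fishing fleet's profit is π_i = y_i(282 − 3Y) − 24y_i, with Y = y_i + Σ_{j≠i} y_j.
First-order condition: 258 − 6y_i − 3Σ_{j≠i} y_j = 0.
With identical fishing fleets, set every y_j = y: then 258 − 6y − 6y = 0, i.e. y = 258/12 = 21.5.

21.5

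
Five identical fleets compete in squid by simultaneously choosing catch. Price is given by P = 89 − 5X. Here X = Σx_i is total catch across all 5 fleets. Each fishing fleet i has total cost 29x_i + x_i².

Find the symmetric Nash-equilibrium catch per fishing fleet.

A representative fishing fleet's profit is π_i = x_i(89 − 5X) − 29x_i − x_i², with X = x_i + Σ_{j≠i} x_j.
First-order condition: 60 − 12x_i − 5Σ_{j≠i} x_j = 0.
With identical fishing fleets, set every x_j = x: then 60 − 12x − 20x = 0, i.e. x = 60/32 = 1.875.

1.875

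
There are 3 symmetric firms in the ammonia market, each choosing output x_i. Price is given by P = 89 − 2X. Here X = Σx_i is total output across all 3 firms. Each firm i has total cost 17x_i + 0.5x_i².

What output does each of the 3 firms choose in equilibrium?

A representative firm's profit is π_i = x_i(89 − 2X) − 17x_i − 0.5x_i², with X = x_i + Σ_{j≠i} x_j.
First-order condition: 72 − 5x_i − 2Σ_{j≠i} x_j = 0.
Imposing symmetry (x_j = x for all j) turns Σ_{j≠i} x_j into 2x, so 72 = 9x and x = 8.

8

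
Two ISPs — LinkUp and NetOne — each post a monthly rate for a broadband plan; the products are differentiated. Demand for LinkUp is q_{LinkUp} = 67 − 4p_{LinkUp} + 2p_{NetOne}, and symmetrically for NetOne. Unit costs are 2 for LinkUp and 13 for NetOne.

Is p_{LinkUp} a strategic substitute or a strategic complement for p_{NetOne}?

LinkUp's profit: π = (p_{LinkUp} − 2)(67 − 4p_{LinkUp} + 2p_{NetOne}).
∂π/∂p_{LinkUp} = 75 − 8p_{LinkUp} + 2p_{NetOne} = 0 ⇒ p_{LinkUp} = 9.375 + 0.25p_{NetOne}.
The best-response slope dp_{LinkUp}/dp_{NetOne} = 0.25 > 0: the reaction function is upward-sloping, so the choices are strategic complements.

strategic complements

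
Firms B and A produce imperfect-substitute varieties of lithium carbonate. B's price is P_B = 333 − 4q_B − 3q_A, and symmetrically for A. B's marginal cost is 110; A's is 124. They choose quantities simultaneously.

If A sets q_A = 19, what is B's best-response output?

20.75

Firm B's profit: π = q_B(333 − 4q_B − 3q_A) − 110q_B.
∂π/∂q_B = 223 − 8q_B − 3q_A = 0 ⇒ q_B = 27.875 − 0.375q_A.
At q_A = 19: q_B = 27.875 − 0.375·19 = 20.75.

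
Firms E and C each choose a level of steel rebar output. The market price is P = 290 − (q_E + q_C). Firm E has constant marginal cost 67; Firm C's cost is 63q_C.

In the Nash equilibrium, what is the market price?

140

Firm E's profit: π = q_E(290 − (q_E + q_C)) − 67q_E.
∂π/∂q_E = 223 − 2q_E − q_C = 0, so q_E = 111.5 − 0.5q_C.
By the same steps for C: q_C = 113.5 − 0.5q_E.
Plugging q_C into E's best response: q_E = 111.5 − 0.5(113.5 − 0.5q_E) ⇒ 0.75q_E = 54.75, so q_E = 73.
Then q_C = 113.5 − 0.5·73 = 77.
Equilibrium price: P = 290 − 150 = 140.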